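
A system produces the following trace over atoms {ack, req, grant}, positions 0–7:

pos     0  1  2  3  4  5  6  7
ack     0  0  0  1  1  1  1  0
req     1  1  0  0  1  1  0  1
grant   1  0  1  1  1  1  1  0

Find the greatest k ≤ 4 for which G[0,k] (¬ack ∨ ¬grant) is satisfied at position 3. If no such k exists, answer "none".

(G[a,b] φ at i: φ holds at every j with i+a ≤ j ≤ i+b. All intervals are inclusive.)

none

(¬ack ∨ ¬grant) must hold from j=3 onward; find where it first fails.
  j=3: fails → no k works.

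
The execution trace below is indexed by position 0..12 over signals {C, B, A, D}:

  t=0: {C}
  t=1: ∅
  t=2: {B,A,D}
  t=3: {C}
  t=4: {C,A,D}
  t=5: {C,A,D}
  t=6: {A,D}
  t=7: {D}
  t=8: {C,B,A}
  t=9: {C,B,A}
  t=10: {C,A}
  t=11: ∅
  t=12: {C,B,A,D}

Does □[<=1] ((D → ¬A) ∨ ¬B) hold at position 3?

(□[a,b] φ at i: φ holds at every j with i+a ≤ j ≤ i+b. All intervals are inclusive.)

Check ((D → ¬A) ∨ ¬B) at every j in [3,4]:
  j=3: true
  j=4: true
All positions satisfy it → formula holds.

Yes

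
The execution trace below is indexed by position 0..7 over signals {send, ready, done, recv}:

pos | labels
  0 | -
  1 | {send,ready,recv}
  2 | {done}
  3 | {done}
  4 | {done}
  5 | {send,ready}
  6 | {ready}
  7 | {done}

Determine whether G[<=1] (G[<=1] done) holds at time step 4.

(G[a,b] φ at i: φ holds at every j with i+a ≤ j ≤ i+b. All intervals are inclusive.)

False

Check G[<=1] done at every j in [4,5]:
  j=4: fails at 5
  j=5: fails at 5
Fails at j=4 → formula fails.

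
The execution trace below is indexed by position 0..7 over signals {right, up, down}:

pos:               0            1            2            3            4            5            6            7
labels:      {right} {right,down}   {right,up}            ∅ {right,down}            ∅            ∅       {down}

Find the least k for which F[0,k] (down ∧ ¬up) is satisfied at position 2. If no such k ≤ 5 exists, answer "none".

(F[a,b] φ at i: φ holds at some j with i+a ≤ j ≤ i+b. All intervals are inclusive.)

2

Scan j = 2,3,… for (down ∧ ¬up):
  j=2: fails
  j=3: fails
  j=4: holds
First hit at j=4, so smallest k = 4-2 = 2.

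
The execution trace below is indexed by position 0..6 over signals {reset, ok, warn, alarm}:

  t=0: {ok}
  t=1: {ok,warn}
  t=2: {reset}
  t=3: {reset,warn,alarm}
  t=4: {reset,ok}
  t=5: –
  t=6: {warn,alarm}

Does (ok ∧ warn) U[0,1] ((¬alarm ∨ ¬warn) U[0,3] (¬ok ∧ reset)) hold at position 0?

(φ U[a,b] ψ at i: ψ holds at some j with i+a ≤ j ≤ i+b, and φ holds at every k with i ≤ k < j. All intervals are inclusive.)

True

Need some j in [0,1] with ((¬alarm ∨ ¬warn) U[0,3] (¬ok ∧ reset)), and (ok ∧ warn) at every k in [0,j-1].
  j=0: ((¬alarm ∨ ¬warn) U[0,3] (¬ok ∧ reset)) holds; no prefix to check → satisfied.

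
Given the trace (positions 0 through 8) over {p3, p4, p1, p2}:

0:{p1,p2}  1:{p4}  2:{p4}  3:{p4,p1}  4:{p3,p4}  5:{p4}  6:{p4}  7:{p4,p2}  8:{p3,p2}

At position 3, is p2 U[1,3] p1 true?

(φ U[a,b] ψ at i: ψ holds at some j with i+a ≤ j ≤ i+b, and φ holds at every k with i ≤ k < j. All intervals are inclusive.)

False

Need some j in [4,6] with p1, and p2 at every k in [3,j-1].
  j=4: p1 false.
  j=5: p1 false.
  j=6: p1 false.
No j in the window works → until fails.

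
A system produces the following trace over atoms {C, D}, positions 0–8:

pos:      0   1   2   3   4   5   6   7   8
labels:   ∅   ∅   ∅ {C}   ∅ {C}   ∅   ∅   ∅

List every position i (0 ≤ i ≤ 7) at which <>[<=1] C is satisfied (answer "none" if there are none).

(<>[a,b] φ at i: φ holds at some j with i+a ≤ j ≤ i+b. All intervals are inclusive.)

Evaluate at each i in [0,7]:
  i=0: ✗ (none in [0,1])
  i=1: ✗ (none in [1,2])
  i=2: ✓ (witness j=3)
  i=3: ✓ (witness j=3)
  i=4: ✓ (witness j=5)
  i=5: ✓ (witness j=5)
  i=6: ✗ (none in [6,7])
  i=7: ✗ (none in [7,8])

2, 3, 4, 5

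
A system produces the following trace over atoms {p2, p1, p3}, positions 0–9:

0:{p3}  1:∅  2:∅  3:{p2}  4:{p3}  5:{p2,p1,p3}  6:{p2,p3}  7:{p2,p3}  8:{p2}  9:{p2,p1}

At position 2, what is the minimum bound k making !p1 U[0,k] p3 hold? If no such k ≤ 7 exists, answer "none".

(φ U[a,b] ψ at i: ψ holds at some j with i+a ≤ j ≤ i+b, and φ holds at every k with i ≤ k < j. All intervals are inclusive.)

2

Need earliest j ≥ 2 with p3, and !p1 at every k in [2,j-1].
  j=2: rhs fails.
  j=3: rhs fails.
  j=4: rhs holds; lhs holds on [2,3]. k = 2.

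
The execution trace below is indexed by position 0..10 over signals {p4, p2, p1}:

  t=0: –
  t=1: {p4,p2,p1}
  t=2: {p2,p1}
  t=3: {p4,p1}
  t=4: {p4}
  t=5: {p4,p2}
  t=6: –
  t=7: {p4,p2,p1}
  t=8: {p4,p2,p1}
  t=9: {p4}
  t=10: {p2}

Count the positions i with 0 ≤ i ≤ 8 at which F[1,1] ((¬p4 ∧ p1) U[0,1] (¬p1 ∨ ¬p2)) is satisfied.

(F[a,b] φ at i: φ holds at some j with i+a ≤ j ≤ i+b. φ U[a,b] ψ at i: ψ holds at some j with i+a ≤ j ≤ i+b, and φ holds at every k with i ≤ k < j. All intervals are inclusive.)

6

Evaluate at each i in [0,8]:
  i=0: ✗ (none in [1,1])
  i=1: ✓ (witness j=2)
  i=2: ✓ (witness j=3)
  i=3: ✓ (witness j=4)
  i=4: ✓ (witness j=5)
  i=5: ✓ (witness j=6)
  i=6: ✗ (none in [7,7])
  i=7: ✗ (none in [8,8])
  i=8: ✓ (witness j=9)
Positions where it holds: {1, 2, 3, 4, 5, 8} → 6.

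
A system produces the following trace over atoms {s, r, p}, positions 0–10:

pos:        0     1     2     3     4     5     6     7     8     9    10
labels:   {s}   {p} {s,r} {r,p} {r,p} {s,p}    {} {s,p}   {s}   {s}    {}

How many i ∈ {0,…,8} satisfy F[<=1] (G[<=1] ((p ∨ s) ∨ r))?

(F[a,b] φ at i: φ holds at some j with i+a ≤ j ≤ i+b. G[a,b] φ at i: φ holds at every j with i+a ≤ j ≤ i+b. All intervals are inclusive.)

8

Evaluate at each i in [0,8]:
  i=0: ✓ (witness j=0)
  i=1: ✓ (witness j=1)
  i=2: ✓ (witness j=2)
  i=3: ✓ (witness j=3)
  i=4: ✓ (witness j=4)
  i=5: ✗ (none in [5,6])
  i=6: ✓ (witness j=7)
  i=7: ✓ (witness j=7)
  i=8: ✓ (witness j=8)
Positions where it holds: {0, 1, 2, 3, 4, 6, 7, 8} → 8.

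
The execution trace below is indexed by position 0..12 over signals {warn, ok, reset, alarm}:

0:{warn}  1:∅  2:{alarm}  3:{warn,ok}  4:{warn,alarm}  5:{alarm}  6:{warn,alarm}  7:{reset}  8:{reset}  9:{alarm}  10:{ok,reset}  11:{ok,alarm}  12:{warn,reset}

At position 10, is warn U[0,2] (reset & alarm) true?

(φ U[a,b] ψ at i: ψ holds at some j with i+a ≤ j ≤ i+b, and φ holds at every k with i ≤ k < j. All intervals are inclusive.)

Need some j in [10,12] with (reset & alarm), and warn at every k in [10,j-1].
  j=10: (reset & alarm) false.
  j=11: (reset & alarm) false.
  j=12: (reset & alarm) false.
No j in the window works → until fails.

False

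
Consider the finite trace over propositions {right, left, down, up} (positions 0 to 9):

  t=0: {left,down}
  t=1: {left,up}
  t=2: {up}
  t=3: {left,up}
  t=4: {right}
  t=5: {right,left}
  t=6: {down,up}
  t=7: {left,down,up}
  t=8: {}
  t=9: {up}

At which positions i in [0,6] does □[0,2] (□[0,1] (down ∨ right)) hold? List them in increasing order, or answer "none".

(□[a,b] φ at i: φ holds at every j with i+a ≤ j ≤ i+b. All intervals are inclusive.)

Evaluate at each i in [0,6]:
  i=0: ✗ (fails at j=0)
  i=1: ✗ (fails at j=1)
  i=2: ✗ (fails at j=2)
  i=3: ✗ (fails at j=3)
  i=4: ✓ (all of [4,6])
  i=5: ✗ (fails at j=7)
  i=6: ✗ (fails at j=7)

4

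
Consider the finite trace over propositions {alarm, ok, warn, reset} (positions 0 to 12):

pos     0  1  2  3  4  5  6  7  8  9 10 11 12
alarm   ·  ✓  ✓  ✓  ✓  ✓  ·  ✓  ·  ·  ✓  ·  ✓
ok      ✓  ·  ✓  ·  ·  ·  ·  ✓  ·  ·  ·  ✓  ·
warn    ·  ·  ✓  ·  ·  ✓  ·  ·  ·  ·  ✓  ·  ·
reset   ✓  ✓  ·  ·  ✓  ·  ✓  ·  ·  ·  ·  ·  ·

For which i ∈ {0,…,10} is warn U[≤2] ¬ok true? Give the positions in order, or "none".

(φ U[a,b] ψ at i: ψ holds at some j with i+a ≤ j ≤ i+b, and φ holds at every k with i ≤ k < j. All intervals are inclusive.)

Evaluate at each i in [0,10]:
  i=0: ✗ (lhs fails at k=0 before rhs at j=1)
  i=1: ✓ (rhs at j=1)
  i=2: ✓ (rhs at j=3; lhs holds on [2,2])
  i=3: ✓ (rhs at j=3)
  i=4: ✓ (rhs at j=4)
  i=5: ✓ (rhs at j=5)
  i=6: ✓ (rhs at j=6)
  i=7: ✗ (lhs fails at k=7 before rhs at j=8)
  i=8: ✓ (rhs at j=8)
  i=9: ✓ (rhs at j=9)
  i=10: ✓ (rhs at j=10)

1, 2, 3, 4, 5, 6, 8, 9, 10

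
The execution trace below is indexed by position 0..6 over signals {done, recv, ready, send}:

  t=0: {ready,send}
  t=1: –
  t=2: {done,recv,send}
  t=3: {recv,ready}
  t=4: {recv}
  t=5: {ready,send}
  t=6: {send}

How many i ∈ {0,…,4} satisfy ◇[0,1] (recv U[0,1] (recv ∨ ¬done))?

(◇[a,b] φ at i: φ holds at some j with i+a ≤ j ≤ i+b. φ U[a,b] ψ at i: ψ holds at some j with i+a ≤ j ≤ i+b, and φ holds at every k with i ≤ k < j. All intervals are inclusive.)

Evaluate at each i in [0,4]:
  i=0: ✓ (witness j=0)
  i=1: ✓ (witness j=1)
  i=2: ✓ (witness j=2)
  i=3: ✓ (witness j=3)
  i=4: ✓ (witness j=4)
Positions where it holds: {0, 1, 2, 3, 4} → 5.

5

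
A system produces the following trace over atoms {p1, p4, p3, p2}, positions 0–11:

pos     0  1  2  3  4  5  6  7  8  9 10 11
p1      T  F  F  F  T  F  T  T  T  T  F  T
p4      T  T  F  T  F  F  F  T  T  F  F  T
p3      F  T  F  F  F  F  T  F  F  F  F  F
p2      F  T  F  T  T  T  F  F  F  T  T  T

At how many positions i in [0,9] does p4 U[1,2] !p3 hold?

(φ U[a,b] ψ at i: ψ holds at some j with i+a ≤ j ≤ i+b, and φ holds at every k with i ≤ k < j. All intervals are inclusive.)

Evaluate at each i in [0,9]:
  i=0: ✓ (rhs at j=2; lhs holds on [0,1])
  i=1: ✓ (rhs at j=2; lhs holds on [1,1])
  i=2: ✗ (lhs fails at k=2 before rhs at j=3)
  i=3: ✓ (rhs at j=4; lhs holds on [3,3])
  i=4: ✗ (lhs fails at k=4 before rhs at j=5)
  i=5: ✗ (lhs fails at k=5 before rhs at j=7)
  i=6: ✗ (lhs fails at k=6 before rhs at j=7)
  i=7: ✓ (rhs at j=8; lhs holds on [7,7])
  i=8: ✓ (rhs at j=9; lhs holds on [8,8])
  i=9: ✗ (lhs fails at k=9 before rhs at j=10)
Positions where it holds: {0, 1, 3, 7, 8} → 5.

5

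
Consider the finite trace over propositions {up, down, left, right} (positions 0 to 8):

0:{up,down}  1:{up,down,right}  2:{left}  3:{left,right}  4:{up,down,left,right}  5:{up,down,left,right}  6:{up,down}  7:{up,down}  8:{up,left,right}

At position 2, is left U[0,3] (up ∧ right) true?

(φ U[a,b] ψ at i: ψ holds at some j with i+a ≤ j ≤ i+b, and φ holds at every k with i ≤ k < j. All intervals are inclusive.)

Need some j in [2,5] with (up ∧ right), and left at every k in [2,j-1].
  j=2: (up ∧ right) false.
  j=3: (up ∧ right) false.
  j=4: (up ∧ right) holds; left holds at every k in [2,3] → satisfied.

Yes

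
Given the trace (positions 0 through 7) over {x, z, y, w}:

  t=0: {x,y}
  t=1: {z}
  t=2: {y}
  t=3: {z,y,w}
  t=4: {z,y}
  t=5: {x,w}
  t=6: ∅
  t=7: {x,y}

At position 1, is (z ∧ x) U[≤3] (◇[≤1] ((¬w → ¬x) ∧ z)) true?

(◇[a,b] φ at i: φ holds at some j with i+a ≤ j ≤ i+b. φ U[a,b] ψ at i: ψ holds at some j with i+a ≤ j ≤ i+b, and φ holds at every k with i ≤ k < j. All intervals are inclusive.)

Holds

Need some j in [1,4] with ◇[≤1] ((¬w → ¬x) ∧ z), and (z ∧ x) at every k in [1,j-1].
  j=1: ◇[≤1] ((¬w → ¬x) ∧ z) holds; no prefix to check → satisfied.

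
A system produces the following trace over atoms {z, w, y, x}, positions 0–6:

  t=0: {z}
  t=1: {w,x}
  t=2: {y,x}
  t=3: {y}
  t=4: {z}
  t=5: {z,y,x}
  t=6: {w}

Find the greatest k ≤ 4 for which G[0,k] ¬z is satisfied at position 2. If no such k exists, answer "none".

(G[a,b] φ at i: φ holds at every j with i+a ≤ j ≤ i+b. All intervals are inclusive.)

¬z must hold from j=2 onward; find where it first fails.
  j=2: holds
  j=3: holds
  j=4: fails
Holds on [2,3], so largest k = 1.

1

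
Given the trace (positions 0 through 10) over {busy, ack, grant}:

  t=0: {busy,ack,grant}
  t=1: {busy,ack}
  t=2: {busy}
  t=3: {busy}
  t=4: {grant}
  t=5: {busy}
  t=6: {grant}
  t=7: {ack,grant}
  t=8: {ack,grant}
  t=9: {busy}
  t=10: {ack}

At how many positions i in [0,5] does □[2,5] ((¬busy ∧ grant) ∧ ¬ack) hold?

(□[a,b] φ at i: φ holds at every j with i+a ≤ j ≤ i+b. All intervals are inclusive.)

0

Evaluate at each i in [0,5]:
  i=0: ✗ (fails at j=2)
  i=1: ✗ (fails at j=3)
  i=2: ✗ (fails at j=5)
  i=3: ✗ (fails at j=5)
  i=4: ✗ (fails at j=7)
  i=5: ✗ (fails at j=7)
Positions where it holds: {} → 0.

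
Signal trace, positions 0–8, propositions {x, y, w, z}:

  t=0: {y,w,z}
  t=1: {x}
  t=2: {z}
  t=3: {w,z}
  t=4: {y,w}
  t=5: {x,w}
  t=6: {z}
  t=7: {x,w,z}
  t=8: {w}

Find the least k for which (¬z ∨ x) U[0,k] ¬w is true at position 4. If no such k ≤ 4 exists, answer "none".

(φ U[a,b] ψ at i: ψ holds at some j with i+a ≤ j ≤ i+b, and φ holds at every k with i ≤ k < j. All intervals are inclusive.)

2

Need earliest j ≥ 4 with ¬w, and (¬z ∨ x) at every k in [4,j-1].
  j=4: rhs fails.
  j=5: rhs fails.
  j=6: rhs holds; lhs holds on [4,5]. k = 2.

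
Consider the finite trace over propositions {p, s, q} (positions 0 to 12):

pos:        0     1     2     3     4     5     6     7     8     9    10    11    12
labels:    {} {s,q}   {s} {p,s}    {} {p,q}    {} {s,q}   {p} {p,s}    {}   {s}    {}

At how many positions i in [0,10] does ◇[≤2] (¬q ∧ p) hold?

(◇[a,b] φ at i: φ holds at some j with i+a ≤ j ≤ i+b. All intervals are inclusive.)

Evaluate at each i in [0,10]:
  i=0: ✗ (none in [0,2])
  i=1: ✓ (witness j=3)
  i=2: ✓ (witness j=3)
  i=3: ✓ (witness j=3)
  i=4: ✗ (none in [4,6])
  i=5: ✗ (none in [5,7])
  i=6: ✓ (witness j=8)
  i=7: ✓ (witness j=8)
  i=8: ✓ (witness j=8)
  i=9: ✓ (witness j=9)
  i=10: ✗ (none in [10,12])
Positions where it holds: {1, 2, 3, 6, 7, 8, 9} → 7.

7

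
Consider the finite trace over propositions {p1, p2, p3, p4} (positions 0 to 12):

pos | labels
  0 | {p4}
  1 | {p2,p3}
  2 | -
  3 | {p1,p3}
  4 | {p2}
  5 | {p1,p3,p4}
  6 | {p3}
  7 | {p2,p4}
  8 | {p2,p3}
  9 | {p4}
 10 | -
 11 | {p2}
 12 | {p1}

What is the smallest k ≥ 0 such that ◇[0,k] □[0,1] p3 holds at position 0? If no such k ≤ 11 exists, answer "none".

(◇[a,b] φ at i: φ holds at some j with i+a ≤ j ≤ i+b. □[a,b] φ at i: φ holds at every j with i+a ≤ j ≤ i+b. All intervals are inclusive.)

5

Scan j = 0,1,… for □[0,1] p3:
  j=0: fails
  j=1: fails
  j=2: fails
  j=3: fails
  j=4: fails
  j=5: holds
First hit at j=5, so smallest k = 5-0 = 5.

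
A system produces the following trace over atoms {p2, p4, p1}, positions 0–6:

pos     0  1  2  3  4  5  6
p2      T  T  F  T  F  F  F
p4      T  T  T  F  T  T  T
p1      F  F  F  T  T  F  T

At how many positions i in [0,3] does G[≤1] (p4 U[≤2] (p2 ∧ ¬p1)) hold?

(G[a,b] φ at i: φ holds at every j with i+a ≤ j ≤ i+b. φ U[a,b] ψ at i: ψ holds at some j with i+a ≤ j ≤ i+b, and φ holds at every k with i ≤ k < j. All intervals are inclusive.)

Evaluate at each i in [0,3]:
  i=0: ✓ (all of [0,1])
  i=1: ✗ (fails at j=2)
  i=2: ✗ (fails at j=2)
  i=3: ✗ (fails at j=3)
Positions where it holds: {0} → 1.

1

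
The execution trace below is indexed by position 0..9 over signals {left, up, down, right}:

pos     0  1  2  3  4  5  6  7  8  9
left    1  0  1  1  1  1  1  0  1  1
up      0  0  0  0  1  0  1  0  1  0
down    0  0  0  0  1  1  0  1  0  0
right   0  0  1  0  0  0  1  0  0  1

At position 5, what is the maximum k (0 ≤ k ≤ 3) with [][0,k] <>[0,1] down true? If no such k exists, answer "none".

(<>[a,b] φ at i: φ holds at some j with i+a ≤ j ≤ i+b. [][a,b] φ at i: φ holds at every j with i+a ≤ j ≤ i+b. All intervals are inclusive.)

2

<>[0,1] down must hold from j=5 onward; find where it first fails.
  j=5: holds
  j=6: holds
  j=7: holds
  j=8: fails
Holds on [5,7], so largest k = 2.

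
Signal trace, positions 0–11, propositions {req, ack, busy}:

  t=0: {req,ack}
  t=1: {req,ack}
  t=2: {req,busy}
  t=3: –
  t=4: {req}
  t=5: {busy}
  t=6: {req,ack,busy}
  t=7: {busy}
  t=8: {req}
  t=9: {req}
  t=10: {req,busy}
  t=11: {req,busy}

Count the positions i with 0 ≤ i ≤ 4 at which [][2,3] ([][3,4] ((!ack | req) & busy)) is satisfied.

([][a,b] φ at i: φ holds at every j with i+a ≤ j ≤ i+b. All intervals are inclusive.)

Evaluate at each i in [0,4]:
  i=0: ✓ (all of [2,3])
  i=1: ✗ (fails at j=4)
  i=2: ✗ (fails at j=4)
  i=3: ✗ (fails at j=5)
  i=4: ✗ (fails at j=6)
Positions where it holds: {0} → 1.

1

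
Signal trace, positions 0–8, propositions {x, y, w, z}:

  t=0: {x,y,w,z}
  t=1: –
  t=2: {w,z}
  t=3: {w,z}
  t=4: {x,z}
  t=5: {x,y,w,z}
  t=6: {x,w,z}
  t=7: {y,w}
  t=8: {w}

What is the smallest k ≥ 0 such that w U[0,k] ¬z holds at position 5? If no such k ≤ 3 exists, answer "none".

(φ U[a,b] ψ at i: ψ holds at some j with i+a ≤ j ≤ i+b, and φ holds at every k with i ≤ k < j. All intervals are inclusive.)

2

Need earliest j ≥ 5 with ¬z, and w at every k in [5,j-1].
  j=5: rhs fails.
  j=6: rhs fails.
  j=7: rhs holds; lhs holds on [5,6]. k = 2.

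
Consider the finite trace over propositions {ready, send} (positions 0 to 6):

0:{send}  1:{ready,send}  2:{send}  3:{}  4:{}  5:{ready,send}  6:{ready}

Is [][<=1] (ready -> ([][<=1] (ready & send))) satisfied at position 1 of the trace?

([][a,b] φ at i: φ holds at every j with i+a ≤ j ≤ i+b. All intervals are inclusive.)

Check (ready -> ([][<=1] (ready & send))) at every j in [1,2]:
  j=1: antecedent true; consequent fails at 2 → ✗
  j=2: antecedent false → ✓
Fails at j=1 → formula fails.

False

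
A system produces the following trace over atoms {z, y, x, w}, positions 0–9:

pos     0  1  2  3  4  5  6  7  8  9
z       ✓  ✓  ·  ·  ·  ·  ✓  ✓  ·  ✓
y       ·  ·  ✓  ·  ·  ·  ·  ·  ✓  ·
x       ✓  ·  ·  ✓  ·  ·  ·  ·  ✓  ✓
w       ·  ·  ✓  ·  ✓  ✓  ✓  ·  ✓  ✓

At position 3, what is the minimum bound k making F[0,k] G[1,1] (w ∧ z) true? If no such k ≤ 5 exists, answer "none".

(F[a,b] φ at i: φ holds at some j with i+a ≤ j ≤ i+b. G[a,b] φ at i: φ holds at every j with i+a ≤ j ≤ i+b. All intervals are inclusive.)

2

Scan j = 3,4,… for G[1,1] (w ∧ z):
  j=3: fails
  j=4: fails
  j=5: holds
First hit at j=5, so smallest k = 5-3 = 2.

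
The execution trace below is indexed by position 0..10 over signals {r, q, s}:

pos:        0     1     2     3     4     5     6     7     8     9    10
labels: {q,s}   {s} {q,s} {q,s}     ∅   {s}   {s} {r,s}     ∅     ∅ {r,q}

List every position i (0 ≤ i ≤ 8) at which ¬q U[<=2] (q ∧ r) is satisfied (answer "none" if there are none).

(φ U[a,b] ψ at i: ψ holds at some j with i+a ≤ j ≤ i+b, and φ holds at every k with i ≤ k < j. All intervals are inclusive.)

Evaluate at each i in [0,8]:
  i=0: ✗ (no rhs in [0,2])
  i=1: ✗ (no rhs in [1,3])
  i=2: ✗ (no rhs in [2,4])
  i=3: ✗ (no rhs in [3,5])
  i=4: ✗ (no rhs in [4,6])
  i=5: ✗ (no rhs in [5,7])
  i=6: ✗ (no rhs in [6,8])
  i=7: ✗ (no rhs in [7,9])
  i=8: ✓ (rhs at j=10; lhs holds on [8,9])

8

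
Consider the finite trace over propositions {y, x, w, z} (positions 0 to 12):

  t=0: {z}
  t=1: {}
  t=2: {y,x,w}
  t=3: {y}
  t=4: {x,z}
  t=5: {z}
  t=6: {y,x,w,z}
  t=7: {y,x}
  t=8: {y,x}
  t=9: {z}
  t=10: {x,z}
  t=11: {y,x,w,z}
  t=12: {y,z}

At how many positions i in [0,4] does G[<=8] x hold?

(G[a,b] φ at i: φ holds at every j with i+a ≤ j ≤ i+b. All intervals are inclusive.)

0

Evaluate at each i in [0,4]:
  i=0: ✗ (fails at j=0)
  i=1: ✗ (fails at j=1)
  i=2: ✗ (fails at j=3)
  i=3: ✗ (fails at j=3)
  i=4: ✗ (fails at j=5)
Positions where it holds: {} → 0.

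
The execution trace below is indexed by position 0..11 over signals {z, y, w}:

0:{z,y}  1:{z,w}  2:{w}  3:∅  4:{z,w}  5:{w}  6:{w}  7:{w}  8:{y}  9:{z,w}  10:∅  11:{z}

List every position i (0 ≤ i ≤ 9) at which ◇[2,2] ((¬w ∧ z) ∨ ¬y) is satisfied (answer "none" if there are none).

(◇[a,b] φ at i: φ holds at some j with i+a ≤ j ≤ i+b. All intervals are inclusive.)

0, 1, 2, 3, 4, 5, 7, 8, 9

Evaluate at each i in [0,9]:
  i=0: ✓ (witness j=2)
  i=1: ✓ (witness j=3)
  i=2: ✓ (witness j=4)
  i=3: ✓ (witness j=5)
  i=4: ✓ (witness j=6)
  i=5: ✓ (witness j=7)
  i=6: ✗ (none in [8,8])
  i=7: ✓ (witness j=9)
  i=8: ✓ (witness j=10)
  i=9: ✓ (witness j=11)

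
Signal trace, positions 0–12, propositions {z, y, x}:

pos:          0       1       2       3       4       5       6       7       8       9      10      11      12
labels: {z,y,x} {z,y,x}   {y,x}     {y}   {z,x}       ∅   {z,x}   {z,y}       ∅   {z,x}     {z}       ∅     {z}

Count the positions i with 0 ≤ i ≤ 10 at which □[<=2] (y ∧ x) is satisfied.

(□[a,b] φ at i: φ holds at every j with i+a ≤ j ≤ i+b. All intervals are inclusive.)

Evaluate at each i in [0,10]:
  i=0: ✓ (all of [0,2])
  i=1: ✗ (fails at j=3)
  i=2: ✗ (fails at j=3)
  i=3: ✗ (fails at j=3)
  i=4: ✗ (fails at j=4)
  i=5: ✗ (fails at j=5)
  i=6: ✗ (fails at j=6)
  i=7: ✗ (fails at j=7)
  i=8: ✗ (fails at j=8)
  i=9: ✗ (fails at j=9)
  i=10: ✗ (fails at j=10)
Positions where it holds: {0} → 1.

1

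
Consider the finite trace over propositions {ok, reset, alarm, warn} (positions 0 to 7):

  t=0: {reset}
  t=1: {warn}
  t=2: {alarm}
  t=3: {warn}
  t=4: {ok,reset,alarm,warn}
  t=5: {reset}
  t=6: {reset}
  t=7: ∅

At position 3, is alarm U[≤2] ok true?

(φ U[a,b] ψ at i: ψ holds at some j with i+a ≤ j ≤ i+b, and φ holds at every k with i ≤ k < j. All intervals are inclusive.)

Need some j in [3,5] with ok, and alarm at every k in [3,j-1].
  j=3: ok false.
  j=4: ok holds, but alarm fails at k=3 → not this j.
  j=5: ok false.
No j in the window works → until fails.

Does not hold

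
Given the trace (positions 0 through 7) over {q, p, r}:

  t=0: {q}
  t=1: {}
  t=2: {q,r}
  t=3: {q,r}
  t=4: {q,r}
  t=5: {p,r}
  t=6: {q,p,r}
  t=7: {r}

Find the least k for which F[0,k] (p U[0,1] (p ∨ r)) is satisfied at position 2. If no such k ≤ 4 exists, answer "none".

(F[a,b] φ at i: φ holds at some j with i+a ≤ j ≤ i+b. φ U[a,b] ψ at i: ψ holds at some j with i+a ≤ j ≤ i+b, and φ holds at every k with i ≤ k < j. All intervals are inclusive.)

Scan j = 2,3,… for (p U[0,1] (p ∨ r)):
  j=2: holds
First hit at j=2, so smallest k = 2-2 = 0.

0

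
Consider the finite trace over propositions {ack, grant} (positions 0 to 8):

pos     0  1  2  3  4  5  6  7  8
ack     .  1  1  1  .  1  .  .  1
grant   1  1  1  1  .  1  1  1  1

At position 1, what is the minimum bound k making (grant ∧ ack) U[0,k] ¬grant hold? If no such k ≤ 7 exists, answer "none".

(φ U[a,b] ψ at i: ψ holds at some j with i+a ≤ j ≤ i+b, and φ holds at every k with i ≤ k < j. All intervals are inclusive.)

3

Need earliest j ≥ 1 with ¬grant, and (grant ∧ ack) at every k in [1,j-1].
  j=1: rhs fails.
  j=2: rhs fails.
  j=3: rhs fails.
  j=4: rhs holds; lhs holds on [1,3]. k = 3.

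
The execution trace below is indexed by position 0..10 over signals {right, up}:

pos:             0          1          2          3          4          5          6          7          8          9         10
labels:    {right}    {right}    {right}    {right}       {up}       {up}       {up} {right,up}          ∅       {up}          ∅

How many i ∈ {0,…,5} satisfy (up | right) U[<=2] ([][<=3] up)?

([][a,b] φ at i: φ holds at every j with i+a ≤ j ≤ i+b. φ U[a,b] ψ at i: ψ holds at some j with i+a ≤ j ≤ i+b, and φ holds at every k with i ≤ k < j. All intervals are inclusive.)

3

Evaluate at each i in [0,5]:
  i=0: ✗ (no rhs in [0,2])
  i=1: ✗ (no rhs in [1,3])
  i=2: ✓ (rhs at j=4; lhs holds on [2,3])
  i=3: ✓ (rhs at j=4; lhs holds on [3,3])
  i=4: ✓ (rhs at j=4)
  i=5: ✗ (no rhs in [5,7])
Positions where it holds: {2, 3, 4} → 3.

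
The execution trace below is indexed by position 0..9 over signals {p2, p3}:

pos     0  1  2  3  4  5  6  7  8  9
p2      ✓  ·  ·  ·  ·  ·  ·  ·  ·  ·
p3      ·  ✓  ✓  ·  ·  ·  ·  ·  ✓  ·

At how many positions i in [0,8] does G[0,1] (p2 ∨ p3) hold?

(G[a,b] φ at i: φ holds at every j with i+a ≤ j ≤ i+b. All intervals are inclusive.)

Evaluate at each i in [0,8]:
  i=0: ✓ (all of [0,1])
  i=1: ✓ (all of [1,2])
  i=2: ✗ (fails at j=3)
  i=3: ✗ (fails at j=3)
  i=4: ✗ (fails at j=4)
  i=5: ✗ (fails at j=5)
  i=6: ✗ (fails at j=6)
  i=7: ✗ (fails at j=7)
  i=8: ✗ (fails at j=9)
Positions where it holds: {0, 1} → 2.

2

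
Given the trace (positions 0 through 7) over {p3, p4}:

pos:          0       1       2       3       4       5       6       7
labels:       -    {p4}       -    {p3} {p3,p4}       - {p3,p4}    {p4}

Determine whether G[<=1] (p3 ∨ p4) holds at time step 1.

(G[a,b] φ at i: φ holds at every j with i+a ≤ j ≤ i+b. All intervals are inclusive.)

Check (p3 ∨ p4) at every j in [1,2]:
  j=1: true
  j=2: false
Fails at j=2 → formula fails.

False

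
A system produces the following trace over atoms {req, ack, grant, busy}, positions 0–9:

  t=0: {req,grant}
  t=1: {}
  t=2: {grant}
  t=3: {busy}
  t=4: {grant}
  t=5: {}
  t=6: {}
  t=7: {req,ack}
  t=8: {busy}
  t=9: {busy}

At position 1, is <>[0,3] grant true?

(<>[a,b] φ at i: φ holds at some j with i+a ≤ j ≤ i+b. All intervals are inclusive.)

True

Check grant at each j in [1,4]:
  j=1: false
  j=2: true
  j=3: false
  j=4: true
Found at j=2 → formula holds.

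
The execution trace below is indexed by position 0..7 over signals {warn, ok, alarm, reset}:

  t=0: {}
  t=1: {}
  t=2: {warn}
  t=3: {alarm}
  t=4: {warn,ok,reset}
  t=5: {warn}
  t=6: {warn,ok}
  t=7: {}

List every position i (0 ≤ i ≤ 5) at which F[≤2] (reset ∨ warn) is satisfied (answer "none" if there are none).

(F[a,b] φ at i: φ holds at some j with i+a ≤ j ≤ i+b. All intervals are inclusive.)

0, 1, 2, 3, 4, 5

Evaluate at each i in [0,5]:
  i=0: ✓ (witness j=2)
  i=1: ✓ (witness j=2)
  i=2: ✓ (witness j=2)
  i=3: ✓ (witness j=4)
  i=4: ✓ (witness j=4)
  i=5: ✓ (witness j=5)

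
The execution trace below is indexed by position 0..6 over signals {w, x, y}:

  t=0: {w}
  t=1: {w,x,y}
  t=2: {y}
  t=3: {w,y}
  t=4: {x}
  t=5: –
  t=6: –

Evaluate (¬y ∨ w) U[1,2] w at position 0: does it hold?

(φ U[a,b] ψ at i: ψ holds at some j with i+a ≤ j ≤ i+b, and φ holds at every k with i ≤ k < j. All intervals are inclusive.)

Need some j in [1,2] with w, and (¬y ∨ w) at every k in [0,j-1].
  j=1: w holds; (¬y ∨ w) holds at every k in [0,0] → satisfied.

True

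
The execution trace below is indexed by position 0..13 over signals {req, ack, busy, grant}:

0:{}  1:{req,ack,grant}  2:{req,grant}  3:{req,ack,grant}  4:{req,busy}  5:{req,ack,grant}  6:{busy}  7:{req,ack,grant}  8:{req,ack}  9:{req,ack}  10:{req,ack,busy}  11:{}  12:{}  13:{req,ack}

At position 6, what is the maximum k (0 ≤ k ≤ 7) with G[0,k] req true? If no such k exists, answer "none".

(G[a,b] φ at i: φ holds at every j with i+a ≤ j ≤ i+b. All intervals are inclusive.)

none

req must hold from j=6 onward; find where it first fails.
  j=6: fails → no k works.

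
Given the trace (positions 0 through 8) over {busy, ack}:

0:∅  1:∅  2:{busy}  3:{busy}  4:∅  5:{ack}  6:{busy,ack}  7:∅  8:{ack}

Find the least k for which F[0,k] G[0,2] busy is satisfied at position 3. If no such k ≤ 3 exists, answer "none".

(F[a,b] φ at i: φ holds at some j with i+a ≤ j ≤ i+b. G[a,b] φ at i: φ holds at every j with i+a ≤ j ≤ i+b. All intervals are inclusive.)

Scan j = 3,4,… for G[0,2] busy:
  j=3: fails
  j=4: fails
  j=5: fails
  j=6: fails
No j in [3,6] satisfies it → none.

none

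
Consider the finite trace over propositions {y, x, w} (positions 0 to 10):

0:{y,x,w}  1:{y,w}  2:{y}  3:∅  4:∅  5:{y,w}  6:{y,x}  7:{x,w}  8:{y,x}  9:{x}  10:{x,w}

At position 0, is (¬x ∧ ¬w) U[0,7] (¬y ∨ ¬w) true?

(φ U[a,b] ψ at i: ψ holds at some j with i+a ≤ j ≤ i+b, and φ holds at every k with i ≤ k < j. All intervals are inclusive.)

False

Need some j in [0,7] with (¬y ∨ ¬w), and (¬x ∧ ¬w) at every k in [0,j-1].
  j=0: (¬y ∨ ¬w) false.
  j=1: (¬y ∨ ¬w) false.
  j=2: (¬y ∨ ¬w) holds, but (¬x ∧ ¬w) fails at k=0 → not this j.
  j=3: (¬y ∨ ¬w) holds, but (¬x ∧ ¬w) fails at k=0 → not this j.
  j=4: (¬y ∨ ¬w) holds, but (¬x ∧ ¬w) fails at k=0 → not this j.
  j=5: (¬y ∨ ¬w) false.
  j=6: (¬y ∨ ¬w) holds, but (¬x ∧ ¬w) fails at k=0 → not this j.
  j=7: (¬y ∨ ¬w) holds, but (¬x ∧ ¬w) fails at k=0 → not this j.
No j in the window works → until fails.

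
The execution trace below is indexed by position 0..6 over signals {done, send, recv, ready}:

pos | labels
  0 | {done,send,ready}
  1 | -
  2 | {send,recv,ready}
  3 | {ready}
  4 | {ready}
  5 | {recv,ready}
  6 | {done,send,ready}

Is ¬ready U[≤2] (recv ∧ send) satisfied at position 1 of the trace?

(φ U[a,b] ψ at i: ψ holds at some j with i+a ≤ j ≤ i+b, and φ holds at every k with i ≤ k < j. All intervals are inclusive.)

Yes

Need some j in [1,3] with (recv ∧ send), and ¬ready at every k in [1,j-1].
  j=1: (recv ∧ send) false.
  j=2: (recv ∧ send) holds; ¬ready holds at every k in [1,1] → satisfied.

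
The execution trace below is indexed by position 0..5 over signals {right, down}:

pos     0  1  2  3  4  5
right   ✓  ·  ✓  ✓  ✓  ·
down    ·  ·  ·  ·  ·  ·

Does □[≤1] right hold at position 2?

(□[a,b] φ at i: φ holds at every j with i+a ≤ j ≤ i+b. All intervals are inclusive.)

Holds

Check right at every j in [2,3]:
  j=2: true
  j=3: true
All positions satisfy it → formula holds.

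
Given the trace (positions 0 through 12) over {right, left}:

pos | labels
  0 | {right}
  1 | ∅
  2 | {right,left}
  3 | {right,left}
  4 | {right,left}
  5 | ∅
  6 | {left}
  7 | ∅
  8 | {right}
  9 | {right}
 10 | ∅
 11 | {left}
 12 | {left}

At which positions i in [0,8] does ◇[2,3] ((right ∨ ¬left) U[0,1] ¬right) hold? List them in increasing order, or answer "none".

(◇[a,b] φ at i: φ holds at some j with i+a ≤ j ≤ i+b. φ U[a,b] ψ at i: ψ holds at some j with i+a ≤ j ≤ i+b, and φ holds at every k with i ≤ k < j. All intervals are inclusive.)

1, 2, 3, 4, 5, 6, 7, 8

Evaluate at each i in [0,8]:
  i=0: ✗ (none in [2,3])
  i=1: ✓ (witness j=4)
  i=2: ✓ (witness j=4)
  i=3: ✓ (witness j=5)
  i=4: ✓ (witness j=6)
  i=5: ✓ (witness j=7)
  i=6: ✓ (witness j=9)
  i=7: ✓ (witness j=9)
  i=8: ✓ (witness j=10)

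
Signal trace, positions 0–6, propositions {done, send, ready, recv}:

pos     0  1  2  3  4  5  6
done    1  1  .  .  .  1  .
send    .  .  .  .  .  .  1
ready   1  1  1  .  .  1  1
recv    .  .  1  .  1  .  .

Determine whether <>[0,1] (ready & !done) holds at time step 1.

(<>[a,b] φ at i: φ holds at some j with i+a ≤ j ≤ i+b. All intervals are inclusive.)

Check (ready & !done) at each j in [1,2]:
  j=1: false
  j=2: true
Found at j=2 → formula holds.

Yes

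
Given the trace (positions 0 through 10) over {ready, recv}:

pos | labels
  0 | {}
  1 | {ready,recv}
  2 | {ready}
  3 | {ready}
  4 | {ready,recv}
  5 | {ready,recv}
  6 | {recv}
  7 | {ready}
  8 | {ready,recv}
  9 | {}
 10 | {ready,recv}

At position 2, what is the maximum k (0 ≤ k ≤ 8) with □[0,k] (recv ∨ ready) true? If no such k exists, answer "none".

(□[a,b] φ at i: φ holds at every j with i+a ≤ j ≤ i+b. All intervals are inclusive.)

(recv ∨ ready) must hold from j=2 onward; find where it first fails.
  j=2: holds
  j=3: holds
  j=4: holds
  j=5: holds
  j=6: holds
  j=7: holds
  j=8: holds
  j=9: fails
Holds on [2,8], so largest k = 6.

6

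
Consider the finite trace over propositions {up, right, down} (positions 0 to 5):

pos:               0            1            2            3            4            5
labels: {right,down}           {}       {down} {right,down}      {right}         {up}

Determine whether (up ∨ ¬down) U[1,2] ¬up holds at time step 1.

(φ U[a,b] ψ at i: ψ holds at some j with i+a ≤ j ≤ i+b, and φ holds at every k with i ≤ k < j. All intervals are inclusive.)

True

Need some j in [2,3] with ¬up, and (up ∨ ¬down) at every k in [1,j-1].
  j=2: ¬up holds; (up ∨ ¬down) holds at every k in [1,1] → satisfied.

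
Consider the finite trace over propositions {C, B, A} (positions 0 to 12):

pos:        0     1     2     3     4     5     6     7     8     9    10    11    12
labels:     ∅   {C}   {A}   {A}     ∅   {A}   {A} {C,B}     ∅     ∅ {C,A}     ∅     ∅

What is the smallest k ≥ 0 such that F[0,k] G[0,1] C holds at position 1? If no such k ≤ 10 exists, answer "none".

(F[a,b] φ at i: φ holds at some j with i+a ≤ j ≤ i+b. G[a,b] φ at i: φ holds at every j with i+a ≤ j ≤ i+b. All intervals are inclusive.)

none

Scan j = 1,2,… for G[0,1] C:
  j=1: fails
  j=2: fails
  j=3: fails
  j=4: fails
  j=5: fails
  j=6: fails
  j=7: fails
  j=8: fails
  j=9: fails
  j=10: fails
  j=11: fails
No j in [1,11] satisfies it → none.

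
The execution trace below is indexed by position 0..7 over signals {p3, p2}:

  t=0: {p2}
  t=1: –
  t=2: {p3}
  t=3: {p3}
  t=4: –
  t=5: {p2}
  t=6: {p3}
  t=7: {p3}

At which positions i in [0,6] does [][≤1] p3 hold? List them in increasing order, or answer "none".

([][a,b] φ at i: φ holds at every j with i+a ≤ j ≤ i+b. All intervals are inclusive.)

2, 6

Evaluate at each i in [0,6]:
  i=0: ✗ (fails at j=0)
  i=1: ✗ (fails at j=1)
  i=2: ✓ (all of [2,3])
  i=3: ✗ (fails at j=4)
  i=4: ✗ (fails at j=4)
  i=5: ✗ (fails at j=5)
  i=6: ✓ (all of [6,7])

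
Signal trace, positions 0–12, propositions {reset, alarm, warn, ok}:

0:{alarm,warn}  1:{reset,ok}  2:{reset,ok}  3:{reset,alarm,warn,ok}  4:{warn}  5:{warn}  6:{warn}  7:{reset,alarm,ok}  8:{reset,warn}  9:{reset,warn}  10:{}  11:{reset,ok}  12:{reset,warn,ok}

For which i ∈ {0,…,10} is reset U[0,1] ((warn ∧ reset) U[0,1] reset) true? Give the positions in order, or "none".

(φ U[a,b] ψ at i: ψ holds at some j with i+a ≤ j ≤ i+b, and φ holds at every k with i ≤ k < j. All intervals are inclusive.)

Evaluate at each i in [0,10]:
  i=0: ✗ (lhs fails at k=0 before rhs at j=1)
  i=1: ✓ (rhs at j=1)
  i=2: ✓ (rhs at j=2)
  i=3: ✓ (rhs at j=3)
  i=4: ✗ (no rhs in [4,5])
  i=5: ✗ (no rhs in [5,6])
  i=6: ✗ (lhs fails at k=6 before rhs at j=7)
  i=7: ✓ (rhs at j=7)
  i=8: ✓ (rhs at j=8)
  i=9: ✓ (rhs at j=9)
  i=10: ✗ (lhs fails at k=10 before rhs at j=11)

1, 2, 3, 7, 8, 9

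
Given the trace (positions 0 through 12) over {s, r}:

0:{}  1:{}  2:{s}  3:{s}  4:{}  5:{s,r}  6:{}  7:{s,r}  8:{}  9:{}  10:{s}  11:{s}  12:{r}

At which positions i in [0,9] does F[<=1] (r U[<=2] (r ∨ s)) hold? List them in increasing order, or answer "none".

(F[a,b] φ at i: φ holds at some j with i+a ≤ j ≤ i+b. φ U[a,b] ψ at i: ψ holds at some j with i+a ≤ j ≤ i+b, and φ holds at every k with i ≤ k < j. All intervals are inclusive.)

1, 2, 3, 4, 5, 6, 7, 9

Evaluate at each i in [0,9]:
  i=0: ✗ (none in [0,1])
  i=1: ✓ (witness j=2)
  i=2: ✓ (witness j=2)
  i=3: ✓ (witness j=3)
  i=4: ✓ (witness j=5)
  i=5: ✓ (witness j=5)
  i=6: ✓ (witness j=7)
  i=7: ✓ (witness j=7)
  i=8: ✗ (none in [8,9])
  i=9: ✓ (witness j=10)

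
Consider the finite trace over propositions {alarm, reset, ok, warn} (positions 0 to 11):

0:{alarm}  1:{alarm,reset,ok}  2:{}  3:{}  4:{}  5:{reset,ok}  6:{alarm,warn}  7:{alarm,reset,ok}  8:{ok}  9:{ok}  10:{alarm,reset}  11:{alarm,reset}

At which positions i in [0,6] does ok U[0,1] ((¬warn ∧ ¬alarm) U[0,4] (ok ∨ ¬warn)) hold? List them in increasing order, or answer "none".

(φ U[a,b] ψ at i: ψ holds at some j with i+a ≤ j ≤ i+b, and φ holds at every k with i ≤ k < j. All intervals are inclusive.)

0, 1, 2, 3, 4, 5

Evaluate at each i in [0,6]:
  i=0: ✓ (rhs at j=0)
  i=1: ✓ (rhs at j=1)
  i=2: ✓ (rhs at j=2)
  i=3: ✓ (rhs at j=3)
  i=4: ✓ (rhs at j=4)
  i=5: ✓ (rhs at j=5)
  i=6: ✗ (lhs fails at k=6 before rhs at j=7)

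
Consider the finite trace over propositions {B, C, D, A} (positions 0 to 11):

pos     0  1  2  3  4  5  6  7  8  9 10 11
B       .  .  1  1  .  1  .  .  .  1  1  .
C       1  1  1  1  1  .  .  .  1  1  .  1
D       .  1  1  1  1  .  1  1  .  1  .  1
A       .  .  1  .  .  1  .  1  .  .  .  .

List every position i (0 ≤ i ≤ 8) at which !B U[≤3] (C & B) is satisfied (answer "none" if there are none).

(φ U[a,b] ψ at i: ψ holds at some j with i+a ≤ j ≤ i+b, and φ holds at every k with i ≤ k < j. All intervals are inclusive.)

0, 1, 2, 3, 6, 7, 8

Evaluate at each i in [0,8]:
  i=0: ✓ (rhs at j=2; lhs holds on [0,1])
  i=1: ✓ (rhs at j=2; lhs holds on [1,1])
  i=2: ✓ (rhs at j=2)
  i=3: ✓ (rhs at j=3)
  i=4: ✗ (no rhs in [4,7])
  i=5: ✗ (no rhs in [5,8])
  i=6: ✓ (rhs at j=9; lhs holds on [6,8])
  i=7: ✓ (rhs at j=9; lhs holds on [7,8])
  i=8: ✓ (rhs at j=9; lhs holds on [8,8])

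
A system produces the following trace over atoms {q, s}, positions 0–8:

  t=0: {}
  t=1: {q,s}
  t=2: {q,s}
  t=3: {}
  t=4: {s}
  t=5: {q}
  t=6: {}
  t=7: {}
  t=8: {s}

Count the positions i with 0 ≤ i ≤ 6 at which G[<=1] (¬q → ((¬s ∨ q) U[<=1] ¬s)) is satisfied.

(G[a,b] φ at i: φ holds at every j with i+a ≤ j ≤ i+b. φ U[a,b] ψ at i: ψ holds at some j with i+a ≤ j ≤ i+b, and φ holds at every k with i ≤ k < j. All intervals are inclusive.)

Evaluate at each i in [0,6]:
  i=0: ✓ (all of [0,1])
  i=1: ✓ (all of [1,2])
  i=2: ✓ (all of [2,3])
  i=3: ✗ (fails at j=4)
  i=4: ✗ (fails at j=4)
  i=5: ✓ (all of [5,6])
  i=6: ✓ (all of [6,7])
Positions where it holds: {0, 1, 2, 5, 6} → 5.

5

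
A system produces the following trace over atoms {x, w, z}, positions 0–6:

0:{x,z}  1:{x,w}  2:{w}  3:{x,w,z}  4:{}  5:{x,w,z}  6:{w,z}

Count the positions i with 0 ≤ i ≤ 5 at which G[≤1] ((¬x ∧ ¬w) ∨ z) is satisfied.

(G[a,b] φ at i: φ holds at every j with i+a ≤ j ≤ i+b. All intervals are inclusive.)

Evaluate at each i in [0,5]:
  i=0: ✗ (fails at j=1)
  i=1: ✗ (fails at j=1)
  i=2: ✗ (fails at j=2)
  i=3: ✓ (all of [3,4])
  i=4: ✓ (all of [4,5])
  i=5: ✓ (all of [5,6])
Positions where it holds: {3, 4, 5} → 3.

3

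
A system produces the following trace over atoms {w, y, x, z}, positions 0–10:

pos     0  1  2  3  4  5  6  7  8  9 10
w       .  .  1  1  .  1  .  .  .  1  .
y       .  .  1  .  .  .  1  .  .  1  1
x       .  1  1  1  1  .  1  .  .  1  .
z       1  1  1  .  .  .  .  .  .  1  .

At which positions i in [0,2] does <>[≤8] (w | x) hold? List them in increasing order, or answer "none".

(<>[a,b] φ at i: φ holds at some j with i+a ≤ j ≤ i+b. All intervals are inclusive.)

Evaluate at each i in [0,2]:
  i=0: ✓ (witness j=1)
  i=1: ✓ (witness j=1)
  i=2: ✓ (witness j=2)

0, 1, 2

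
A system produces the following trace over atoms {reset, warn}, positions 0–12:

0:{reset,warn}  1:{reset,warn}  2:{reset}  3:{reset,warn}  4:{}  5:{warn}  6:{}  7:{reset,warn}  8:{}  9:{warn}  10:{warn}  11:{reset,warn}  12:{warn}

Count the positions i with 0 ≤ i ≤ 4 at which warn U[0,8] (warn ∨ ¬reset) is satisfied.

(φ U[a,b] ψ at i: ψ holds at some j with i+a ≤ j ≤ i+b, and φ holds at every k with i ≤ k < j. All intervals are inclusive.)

Evaluate at each i in [0,4]:
  i=0: ✓ (rhs at j=0)
  i=1: ✓ (rhs at j=1)
  i=2: ✗ (lhs fails at k=2 before rhs at j=3)
  i=3: ✓ (rhs at j=3)
  i=4: ✓ (rhs at j=4)
Positions where it holds: {0, 1, 3, 4} → 4.

4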